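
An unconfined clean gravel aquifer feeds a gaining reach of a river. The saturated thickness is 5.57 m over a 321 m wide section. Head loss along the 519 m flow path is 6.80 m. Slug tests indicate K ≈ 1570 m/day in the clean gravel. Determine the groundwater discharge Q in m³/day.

Cross-sectional area A = 321 × 5.57 = 1788 m².
Hydraulic gradient i = Δh / L = 6.80 / 519 = 0.01310.
Darcy's law: Q = K · A · i = 1570 × 1788 × 0.01310 = 36779 m³/day.

36800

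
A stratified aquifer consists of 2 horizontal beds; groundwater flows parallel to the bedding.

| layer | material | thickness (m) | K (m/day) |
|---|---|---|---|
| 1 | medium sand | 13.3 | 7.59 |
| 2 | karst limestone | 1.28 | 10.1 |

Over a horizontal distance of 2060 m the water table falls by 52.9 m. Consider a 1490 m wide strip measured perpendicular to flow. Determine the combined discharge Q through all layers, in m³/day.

4360

Flow is parallel to layering, so each bed carries its own Darcy discharge and the transmissivities add.
Σ(K_i·b_i) = 7.59×13.3 + 10.1×1.28 = 113.9 m²/day.
Hydraulic gradient i = Δh / L = 52.9 / 2060 = 0.02568.
Q = Σ(K_i·b_i) · W · i = 113.9 × 1490 × 0.02568 = 4357 m³/day.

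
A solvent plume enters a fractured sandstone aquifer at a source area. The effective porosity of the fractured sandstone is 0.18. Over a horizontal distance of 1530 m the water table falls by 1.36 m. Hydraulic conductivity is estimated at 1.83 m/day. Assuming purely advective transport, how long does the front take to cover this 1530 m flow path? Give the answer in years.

464

Hydraulic gradient i = Δh / L = 1.36 / 1530 = 0.0008889.
Darcy flux q = K · i = 1.830 × 0.0008889 = 0.001627 m/day.
Seepage velocity v = q / n_e = 0.001627 / 0.18 = 0.009037 m/day.
Travel time t = L / v = 1530 / 0.009037 = 1.693e+05 days = 463.5 years.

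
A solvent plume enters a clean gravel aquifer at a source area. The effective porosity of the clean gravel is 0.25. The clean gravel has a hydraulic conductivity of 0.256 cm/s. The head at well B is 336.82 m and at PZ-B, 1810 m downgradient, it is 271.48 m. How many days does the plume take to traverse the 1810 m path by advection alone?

56.7

Convert K: 0.256 cm/s × 864 = 221.2 m/day.
Hydraulic gradient i = (336.82 − 271.48) / 1810 = 65.34 / 1810 = 0.03610.
Darcy flux q = K · i = 221.2 × 0.03610 = 7.985 m/day.
Seepage velocity v = q / n_e = 7.985 / 0.25 = 31.94 m/day.
Travel time t = L / v = 1810 / 31.94 = 56.67 days.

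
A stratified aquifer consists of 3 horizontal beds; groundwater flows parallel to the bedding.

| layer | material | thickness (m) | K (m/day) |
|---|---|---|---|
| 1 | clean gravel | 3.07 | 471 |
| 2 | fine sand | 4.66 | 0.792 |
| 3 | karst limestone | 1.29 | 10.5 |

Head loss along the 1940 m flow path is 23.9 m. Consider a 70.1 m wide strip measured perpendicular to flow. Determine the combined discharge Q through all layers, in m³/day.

1260

Flow is parallel to layering, so each bed carries its own Darcy discharge and the transmissivities add.
Σ(K_i·b_i) = 471×3.07 + 0.792×4.66 + 10.5×1.29 = 1463 m²/day.
Hydraulic gradient i = Δh / L = 23.9 / 1940 = 0.01232.
Q = Σ(K_i·b_i) · W · i = 1463 × 70.1 × 0.01232 = 1264 m³/day.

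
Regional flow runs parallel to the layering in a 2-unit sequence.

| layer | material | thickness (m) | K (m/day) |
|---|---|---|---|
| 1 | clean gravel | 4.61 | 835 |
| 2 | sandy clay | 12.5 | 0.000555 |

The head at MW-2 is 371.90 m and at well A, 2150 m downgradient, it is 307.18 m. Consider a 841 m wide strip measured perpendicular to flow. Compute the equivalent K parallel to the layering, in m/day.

225

Flow is parallel to layering, so each bed carries its own Darcy discharge and the transmissivities add.
Σ(K_i·b_i) = 835×4.61 + 0.000555×12.5 = 3849 m²/day.
Total thickness b = 17.11 m, so K_eq = Σ(K_i·b_i)/b = 225.0 m/day.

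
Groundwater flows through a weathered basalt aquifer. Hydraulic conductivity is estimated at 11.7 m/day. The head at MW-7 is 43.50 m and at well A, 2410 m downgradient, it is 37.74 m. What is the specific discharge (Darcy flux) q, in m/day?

0.0280

Hydraulic gradient i = (43.50 − 37.74) / 2410 = 5.76 / 2410 = 0.002390.
Specific discharge q = K · i = 11.70 × 0.002390 = 0.02796 m/day.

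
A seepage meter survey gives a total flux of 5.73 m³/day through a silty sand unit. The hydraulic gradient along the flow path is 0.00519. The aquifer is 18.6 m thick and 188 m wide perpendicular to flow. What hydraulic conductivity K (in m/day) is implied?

0.316

Cross-sectional area A = 188 × 18.6 = 3497 m².
Hydraulic gradient i = 0.00519.
From Q = K·A·i, K = Q / (A·i) = 5.73 / (3497 × 0.005190) = 0.3157 m/day.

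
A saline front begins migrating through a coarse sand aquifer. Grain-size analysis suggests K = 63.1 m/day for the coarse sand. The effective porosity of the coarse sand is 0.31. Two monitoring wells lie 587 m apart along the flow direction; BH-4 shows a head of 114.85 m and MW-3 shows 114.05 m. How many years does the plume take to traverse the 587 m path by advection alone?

Hydraulic gradient i = (114.85 − 114.05) / 587 = 0.8 / 587 = 0.001363.
Darcy flux q = K · i = 63.10 × 0.001363 = 0.08600 m/day.
Seepage velocity v = q / n_e = 0.08600 / 0.31 = 0.2774 m/day.
Travel time t = L / v = 587 / 0.2774 = 2116 days = 5.793 years.

5.79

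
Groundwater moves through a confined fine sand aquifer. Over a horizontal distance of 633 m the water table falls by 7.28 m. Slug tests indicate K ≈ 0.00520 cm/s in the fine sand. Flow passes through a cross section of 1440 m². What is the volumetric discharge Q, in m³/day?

Convert K: 0.00520 cm/s × 864 = 4.493 m/day.
Hydraulic gradient i = Δh / L = 7.28 / 633 = 0.01150.
Darcy's law: Q = K · A · i = 4.493 × 1440 × 0.01150 = 74.41 m³/day.

74.4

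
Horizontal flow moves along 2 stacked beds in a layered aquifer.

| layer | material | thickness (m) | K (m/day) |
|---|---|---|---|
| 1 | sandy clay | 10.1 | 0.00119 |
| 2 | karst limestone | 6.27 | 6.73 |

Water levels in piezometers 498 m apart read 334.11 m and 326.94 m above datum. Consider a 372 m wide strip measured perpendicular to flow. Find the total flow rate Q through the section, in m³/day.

226

Flow is parallel to layering, so each bed carries its own Darcy discharge and the transmissivities add.
Σ(K_i·b_i) = 0.00119×10.1 + 6.73×6.27 = 42.21 m²/day.
Hydraulic gradient i = (334.11 − 326.94) / 498 = 7.17 / 498 = 0.01440.
Q = Σ(K_i·b_i) · W · i = 42.21 × 372 × 0.01440 = 226.1 m³/day.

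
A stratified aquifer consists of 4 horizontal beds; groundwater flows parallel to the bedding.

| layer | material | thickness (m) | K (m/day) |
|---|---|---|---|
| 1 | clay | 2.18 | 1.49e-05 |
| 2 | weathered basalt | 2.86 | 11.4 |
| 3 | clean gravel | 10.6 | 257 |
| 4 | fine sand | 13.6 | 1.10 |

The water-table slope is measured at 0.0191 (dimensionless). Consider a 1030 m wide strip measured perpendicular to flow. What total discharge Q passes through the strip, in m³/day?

54500

Flow is parallel to layering, so each bed carries its own Darcy discharge and the transmissivities add.
Σ(K_i·b_i) = 1.49e-05×2.18 + 11.4×2.86 + 257×10.6 + 1.10×13.6 = 2772 m²/day.
Hydraulic gradient i = 0.0191.
Q = Σ(K_i·b_i) · W · i = 2772 × 1030 × 0.01910 = 54529 m³/day.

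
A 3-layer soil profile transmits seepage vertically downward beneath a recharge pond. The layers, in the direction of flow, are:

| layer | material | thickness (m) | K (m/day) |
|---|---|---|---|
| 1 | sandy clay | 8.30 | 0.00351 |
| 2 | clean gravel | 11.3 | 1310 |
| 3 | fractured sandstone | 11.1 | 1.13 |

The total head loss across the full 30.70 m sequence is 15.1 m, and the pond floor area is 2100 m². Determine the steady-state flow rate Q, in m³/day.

Flow is perpendicular to layering, so the layers act in series and the equivalent K is the thickness-weighted harmonic mean.
Total thickness L = 8.30 + 11.3 + 11.1 = 30.70 m.
Σ(b_i/K_i) = 8.30/0.00351 + 11.3/1310 + 11.1/1.13 = 2375 d.
K_eq = L / Σ(b_i/K_i) = 30.70 / 2375 = 0.01293 m/day.
Q = K_eq · A · (Δh/L) = 0.01293 × 2100 × (15.1/30.70) = 13.35 m³/day.

13.4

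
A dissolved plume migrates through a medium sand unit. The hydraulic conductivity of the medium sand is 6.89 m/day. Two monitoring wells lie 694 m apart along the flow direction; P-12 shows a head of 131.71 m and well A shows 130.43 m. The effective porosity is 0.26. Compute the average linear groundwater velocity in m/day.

Hydraulic gradient i = (131.71 − 130.43) / 694 = 1.28 / 694 = 0.001844.
Darcy flux q = K · i = 6.890 × 0.001844 = 0.01271 m/day.
Seepage velocity v = q / n_e = 0.01271 / 0.26 = 0.04888 m/day.

0.0489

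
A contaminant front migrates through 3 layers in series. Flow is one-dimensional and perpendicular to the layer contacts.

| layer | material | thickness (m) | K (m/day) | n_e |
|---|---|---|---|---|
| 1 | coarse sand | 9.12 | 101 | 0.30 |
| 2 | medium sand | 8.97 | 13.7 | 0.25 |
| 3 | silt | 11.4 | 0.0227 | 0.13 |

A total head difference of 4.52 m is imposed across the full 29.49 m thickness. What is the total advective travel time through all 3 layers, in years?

With flow normal to the layers, continuity requires the same specific discharge q through every layer.
Σ(b_i/K_i) = 9.12/101 + 8.97/13.7 + 11.4/0.0227 = 502.9 d.
q = Δh / Σ(b_i/K_i) = 4.52 / 502.9 = 0.008987 m/day.
In each layer the seepage velocity is v_i = q/n_i, so the layer transit time is t_i = b_i·n_i / q:
  layer 1 (coarse sand): t_1 = 9.12 × 0.30 / 0.008987 = 304.4 d
  layer 2 (medium sand): t_2 = 8.97 × 0.25 / 0.008987 = 249.5 d
  layer 3 (silt): t_3 = 11.4 × 0.13 / 0.008987 = 164.9 d
Total t = Σ t_i = 718.9 days = 1.968 years.

1.97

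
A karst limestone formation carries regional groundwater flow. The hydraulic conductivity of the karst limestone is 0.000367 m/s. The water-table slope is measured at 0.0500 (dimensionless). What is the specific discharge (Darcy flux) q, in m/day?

1.59

Convert K: 0.000367 m/s × 86400 = 31.71 m/day.
Hydraulic gradient i = 0.0500.
Specific discharge q = K · i = 31.71 × 0.05000 = 1.585 m/day.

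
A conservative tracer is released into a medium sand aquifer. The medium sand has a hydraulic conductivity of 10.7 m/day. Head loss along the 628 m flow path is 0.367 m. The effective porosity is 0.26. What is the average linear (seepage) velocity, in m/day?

Hydraulic gradient i = Δh / L = 0.367 / 628 = 0.0005844.
Darcy flux q = K · i = 10.70 × 0.0005844 = 0.006253 m/day.
Seepage velocity v = q / n_e = 0.006253 / 0.26 = 0.02405 m/day.

0.0241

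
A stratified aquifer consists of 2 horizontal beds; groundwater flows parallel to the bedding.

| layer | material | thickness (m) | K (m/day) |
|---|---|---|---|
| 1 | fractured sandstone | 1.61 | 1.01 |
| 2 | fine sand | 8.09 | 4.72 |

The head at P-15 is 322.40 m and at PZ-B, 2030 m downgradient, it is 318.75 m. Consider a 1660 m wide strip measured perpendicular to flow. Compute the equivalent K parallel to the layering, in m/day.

4.10

Flow is parallel to layering, so each bed carries its own Darcy discharge and the transmissivities add.
Σ(K_i·b_i) = 1.01×1.61 + 4.72×8.09 = 39.81 m²/day.
Total thickness b = 9.700 m, so K_eq = Σ(K_i·b_i)/b = 4.104 m/day.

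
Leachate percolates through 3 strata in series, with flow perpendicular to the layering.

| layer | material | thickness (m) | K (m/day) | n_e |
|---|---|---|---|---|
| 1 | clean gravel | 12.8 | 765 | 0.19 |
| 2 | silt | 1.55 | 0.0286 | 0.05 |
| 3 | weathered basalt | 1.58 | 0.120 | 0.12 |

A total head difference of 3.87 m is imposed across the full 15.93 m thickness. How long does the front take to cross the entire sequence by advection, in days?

47.0

With flow normal to the layers, continuity requires the same specific discharge q through every layer.
Σ(b_i/K_i) = 12.8/765 + 1.55/0.0286 + 1.58/0.120 = 67.38 d.
q = Δh / Σ(b_i/K_i) = 3.87 / 67.38 = 0.05744 m/day.
In each layer the seepage velocity is v_i = q/n_i, so the layer transit time is t_i = b_i·n_i / q:
  layer 1 (clean gravel): t_1 = 12.8 × 0.19 / 0.05744 = 42.34 d
  layer 2 (silt): t_2 = 1.55 × 0.05 / 0.05744 = 1.349 d
  layer 3 (weathered basalt): t_3 = 1.58 × 0.12 / 0.05744 = 3.301 d
Total t = Σ t_i = 46.99 days.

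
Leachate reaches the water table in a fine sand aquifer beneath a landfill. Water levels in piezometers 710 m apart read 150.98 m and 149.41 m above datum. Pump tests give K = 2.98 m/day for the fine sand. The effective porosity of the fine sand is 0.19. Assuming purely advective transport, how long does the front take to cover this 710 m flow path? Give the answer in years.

56.0

Hydraulic gradient i = (150.98 − 149.41) / 710 = 1.57 / 710 = 0.002211.
Darcy flux q = K · i = 2.980 × 0.002211 = 0.006590 m/day.
Seepage velocity v = q / n_e = 0.006590 / 0.19 = 0.03468 m/day.
Travel time t = L / v = 710 / 0.03468 = 20472 days = 56.05 years.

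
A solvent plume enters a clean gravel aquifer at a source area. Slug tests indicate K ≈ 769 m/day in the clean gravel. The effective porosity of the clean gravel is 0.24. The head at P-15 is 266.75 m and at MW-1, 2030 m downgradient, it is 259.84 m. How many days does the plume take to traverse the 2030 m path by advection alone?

Hydraulic gradient i = (266.75 − 259.84) / 2030 = 6.91 / 2030 = 0.003404.
Darcy flux q = K · i = 769.0 × 0.003404 = 2.618 m/day.
Seepage velocity v = q / n_e = 2.618 / 0.24 = 10.91 m/day.
Travel time t = L / v = 2030 / 10.91 = 186.1 days.

186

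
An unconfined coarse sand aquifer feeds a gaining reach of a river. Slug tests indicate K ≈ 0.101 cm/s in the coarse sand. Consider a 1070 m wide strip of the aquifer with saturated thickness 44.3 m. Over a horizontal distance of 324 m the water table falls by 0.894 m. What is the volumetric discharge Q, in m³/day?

11400

Convert K: 0.101 cm/s × 864 = 87.26 m/day.
Cross-sectional area A = 1070 × 44.3 = 47401 m².
Hydraulic gradient i = Δh / L = 0.894 / 324 = 0.002759.
Darcy's law: Q = K · A · i = 87.26 × 47401 × 0.002759 = 11413 m³/day.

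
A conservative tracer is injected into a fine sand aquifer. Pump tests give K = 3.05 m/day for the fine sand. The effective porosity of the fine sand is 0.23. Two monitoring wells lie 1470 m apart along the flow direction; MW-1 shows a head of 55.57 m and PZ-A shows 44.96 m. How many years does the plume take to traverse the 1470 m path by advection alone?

Hydraulic gradient i = (55.57 − 44.96) / 1470 = 10.61 / 1470 = 0.007218.
Darcy flux q = K · i = 3.050 × 0.007218 = 0.02201 m/day.
Seepage velocity v = q / n_e = 0.02201 / 0.23 = 0.09571 m/day.
Travel time t = L / v = 1470 / 0.09571 = 15358 days = 42.05 years.

42.0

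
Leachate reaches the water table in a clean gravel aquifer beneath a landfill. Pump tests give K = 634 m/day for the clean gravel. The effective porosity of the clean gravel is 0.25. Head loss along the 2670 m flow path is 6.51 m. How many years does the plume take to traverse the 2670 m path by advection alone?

1.18

Hydraulic gradient i = Δh / L = 6.51 / 2670 = 0.002438.
Darcy flux q = K · i = 634.0 × 0.002438 = 1.546 m/day.
Seepage velocity v = q / n_e = 1.546 / 0.25 = 6.183 m/day.
Travel time t = L / v = 2670 / 6.183 = 431.8 days = 1.182 years.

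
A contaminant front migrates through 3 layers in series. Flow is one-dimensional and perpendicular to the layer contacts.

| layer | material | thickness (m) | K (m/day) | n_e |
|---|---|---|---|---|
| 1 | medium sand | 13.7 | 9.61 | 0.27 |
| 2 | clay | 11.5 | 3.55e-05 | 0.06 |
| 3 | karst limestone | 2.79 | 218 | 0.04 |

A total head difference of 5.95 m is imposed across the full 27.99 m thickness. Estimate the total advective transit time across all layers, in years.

671

With flow normal to the layers, continuity requires the same specific discharge q through every layer.
Σ(b_i/K_i) = 13.7/9.61 + 11.5/3.55e-05 + 2.79/218 = 3.239e+05 d.
q = Δh / Σ(b_i/K_i) = 5.95 / 3.239e+05 = 1.837e-05 m/day.
In each layer the seepage velocity is v_i = q/n_i, so the layer transit time is t_i = b_i·n_i / q:
  layer 1 (medium sand): t_1 = 13.7 × 0.27 / 1.837e-05 = 2.014e+05 d
  layer 2 (clay): t_2 = 11.5 × 0.06 / 1.837e-05 = 37567 d
  layer 3 (karst limestone): t_3 = 2.79 × 0.04 / 1.837e-05 = 6076 d
Total t = Σ t_i = 2.450e+05 days = 670.9 years.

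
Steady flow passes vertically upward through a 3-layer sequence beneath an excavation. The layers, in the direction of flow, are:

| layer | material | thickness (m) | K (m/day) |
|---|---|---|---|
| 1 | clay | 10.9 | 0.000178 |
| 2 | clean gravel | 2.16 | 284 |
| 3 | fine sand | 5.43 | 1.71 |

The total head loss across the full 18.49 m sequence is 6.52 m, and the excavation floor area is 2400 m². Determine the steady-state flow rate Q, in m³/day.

Flow is perpendicular to layering, so the layers act in series and the equivalent K is the thickness-weighted harmonic mean.
Total thickness L = 10.9 + 2.16 + 5.43 = 18.49 m.
Σ(b_i/K_i) = 10.9/0.000178 + 2.16/284 + 5.43/1.71 = 61239 d.
K_eq = L / Σ(b_i/K_i) = 18.49 / 61239 = 0.0003019 m/day.
Q = K_eq · A · (Δh/L) = 0.0003019 × 2400 × (6.52/18.49) = 0.2555 m³/day.

0.256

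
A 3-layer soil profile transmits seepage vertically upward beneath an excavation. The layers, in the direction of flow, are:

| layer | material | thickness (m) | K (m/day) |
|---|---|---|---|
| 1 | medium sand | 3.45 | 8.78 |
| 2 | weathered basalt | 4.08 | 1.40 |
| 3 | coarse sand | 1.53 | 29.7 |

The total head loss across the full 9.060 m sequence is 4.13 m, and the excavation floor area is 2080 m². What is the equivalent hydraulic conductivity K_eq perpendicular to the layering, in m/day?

Flow is perpendicular to layering, so the layers act in series and the equivalent K is the thickness-weighted harmonic mean.
Total thickness L = 3.45 + 4.08 + 1.53 = 9.060 m.
Σ(b_i/K_i) = 3.45/8.78 + 4.08/1.40 + 1.53/29.7 = 3.359 d.
K_eq = L / Σ(b_i/K_i) = 9.060 / 3.359 = 2.697 m/day.

2.70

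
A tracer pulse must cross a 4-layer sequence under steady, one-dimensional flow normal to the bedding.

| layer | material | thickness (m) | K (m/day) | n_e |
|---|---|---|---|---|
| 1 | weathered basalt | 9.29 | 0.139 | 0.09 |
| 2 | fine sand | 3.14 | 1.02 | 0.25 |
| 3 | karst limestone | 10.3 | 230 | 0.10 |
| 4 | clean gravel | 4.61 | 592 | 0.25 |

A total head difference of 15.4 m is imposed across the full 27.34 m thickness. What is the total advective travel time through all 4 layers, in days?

17.3

With flow normal to the layers, continuity requires the same specific discharge q through every layer.
Σ(b_i/K_i) = 9.29/0.139 + 3.14/1.02 + 10.3/230 + 4.61/592 = 69.97 d.
q = Δh / Σ(b_i/K_i) = 15.4 / 69.97 = 0.2201 m/day.
In each layer the seepage velocity is v_i = q/n_i, so the layer transit time is t_i = b_i·n_i / q:
  layer 1 (weathered basalt): t_1 = 9.29 × 0.09 / 0.2201 = 3.799 d
  layer 2 (fine sand): t_2 = 3.14 × 0.25 / 0.2201 = 3.566 d
  layer 3 (karst limestone): t_3 = 10.3 × 0.10 / 0.2201 = 4.680 d
  layer 4 (clean gravel): t_4 = 4.61 × 0.25 / 0.2201 = 5.236 d
Total t = Σ t_i = 17.28 days.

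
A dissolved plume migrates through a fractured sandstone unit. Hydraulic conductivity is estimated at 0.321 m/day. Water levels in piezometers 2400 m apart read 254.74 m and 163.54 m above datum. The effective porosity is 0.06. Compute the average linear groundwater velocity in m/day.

Hydraulic gradient i = (254.74 − 163.54) / 2400 = 91.2 / 2400 = 0.03800.
Darcy flux q = K · i = 0.3210 × 0.03800 = 0.01220 m/day.
Seepage velocity v = q / n_e = 0.01220 / 0.06 = 0.2033 m/day.

0.203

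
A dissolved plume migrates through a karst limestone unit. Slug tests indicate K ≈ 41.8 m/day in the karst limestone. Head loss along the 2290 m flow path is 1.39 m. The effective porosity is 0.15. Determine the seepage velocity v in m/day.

0.169

Hydraulic gradient i = Δh / L = 1.39 / 2290 = 0.0006070.
Darcy flux q = K · i = 41.80 × 0.0006070 = 0.02537 m/day.
Seepage velocity v = q / n_e = 0.02537 / 0.15 = 0.1691 m/day.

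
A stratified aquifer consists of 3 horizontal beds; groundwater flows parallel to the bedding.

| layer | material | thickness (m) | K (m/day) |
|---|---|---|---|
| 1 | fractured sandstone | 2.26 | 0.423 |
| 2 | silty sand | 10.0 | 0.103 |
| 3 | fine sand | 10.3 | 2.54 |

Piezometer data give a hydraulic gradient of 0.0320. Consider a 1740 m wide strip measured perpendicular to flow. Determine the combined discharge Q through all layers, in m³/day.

1570

Flow is parallel to layering, so each bed carries its own Darcy discharge and the transmissivities add.
Σ(K_i·b_i) = 0.423×2.26 + 0.103×10.0 + 2.54×10.3 = 28.15 m²/day.
Hydraulic gradient i = 0.0320.
Q = Σ(K_i·b_i) · W · i = 28.15 × 1740 × 0.03200 = 1567 m³/day.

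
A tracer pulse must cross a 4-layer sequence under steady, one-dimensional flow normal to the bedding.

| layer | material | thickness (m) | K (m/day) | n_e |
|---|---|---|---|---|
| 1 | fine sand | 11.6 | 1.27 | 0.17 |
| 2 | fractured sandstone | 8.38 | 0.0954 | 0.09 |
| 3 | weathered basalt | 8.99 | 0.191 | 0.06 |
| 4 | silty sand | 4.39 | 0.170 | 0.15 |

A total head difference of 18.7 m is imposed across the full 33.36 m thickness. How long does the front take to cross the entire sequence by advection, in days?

35.6

With flow normal to the layers, continuity requires the same specific discharge q through every layer.
Σ(b_i/K_i) = 11.6/1.27 + 8.38/0.0954 + 8.99/0.191 + 4.39/0.170 = 169.9 d.
q = Δh / Σ(b_i/K_i) = 18.7 / 169.9 = 0.1101 m/day.
In each layer the seepage velocity is v_i = q/n_i, so the layer transit time is t_i = b_i·n_i / q:
  layer 1 (fine sand): t_1 = 11.6 × 0.17 / 0.1101 = 17.91 d
  layer 2 (fractured sandstone): t_2 = 8.38 × 0.09 / 0.1101 = 6.851 d
  layer 3 (weathered basalt): t_3 = 8.99 × 0.06 / 0.1101 = 4.900 d
  layer 4 (silty sand): t_4 = 4.39 × 0.15 / 0.1101 = 5.982 d
Total t = Σ t_i = 35.65 days.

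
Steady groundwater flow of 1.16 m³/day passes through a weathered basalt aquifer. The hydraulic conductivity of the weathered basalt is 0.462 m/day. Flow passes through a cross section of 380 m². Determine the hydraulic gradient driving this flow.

0.00661

From Q = K·A·i, i = Q / (K·A) = 1.16 / (0.4620 × 380.0) = 0.006607.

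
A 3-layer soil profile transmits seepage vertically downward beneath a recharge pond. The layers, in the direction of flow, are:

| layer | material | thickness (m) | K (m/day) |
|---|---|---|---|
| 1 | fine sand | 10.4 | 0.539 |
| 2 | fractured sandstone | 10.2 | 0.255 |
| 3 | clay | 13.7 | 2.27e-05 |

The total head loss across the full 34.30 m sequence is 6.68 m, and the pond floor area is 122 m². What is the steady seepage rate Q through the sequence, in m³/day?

0.00135

Flow is perpendicular to layering, so the layers act in series and the equivalent K is the thickness-weighted harmonic mean.
Total thickness L = 10.4 + 10.2 + 13.7 = 34.30 m.
Σ(b_i/K_i) = 10.4/0.539 + 10.2/0.255 + 13.7/2.27e-05 = 6.036e+05 d.
K_eq = L / Σ(b_i/K_i) = 34.30 / 6.036e+05 = 5.683e-05 m/day.
Q = K_eq · A · (Δh/L) = 5.683e-05 × 122 × (6.68/34.30) = 0.001350 m³/day.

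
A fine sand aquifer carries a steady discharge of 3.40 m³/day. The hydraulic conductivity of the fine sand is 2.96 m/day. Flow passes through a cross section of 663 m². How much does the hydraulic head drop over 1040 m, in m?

1.80

From Q = K·A·i, i = Q / (K·A) = 3.40 / (2.960 × 663.0) = 0.001733.
Head loss Δh = i · L = 0.001733 × 1040 = 1.802 m.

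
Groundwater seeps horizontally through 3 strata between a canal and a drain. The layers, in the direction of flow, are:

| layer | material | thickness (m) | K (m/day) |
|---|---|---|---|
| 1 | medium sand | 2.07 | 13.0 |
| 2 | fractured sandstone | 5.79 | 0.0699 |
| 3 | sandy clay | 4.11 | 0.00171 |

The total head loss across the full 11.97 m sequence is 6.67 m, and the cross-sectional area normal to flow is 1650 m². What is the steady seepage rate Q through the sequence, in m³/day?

Flow is perpendicular to layering, so the layers act in series and the equivalent K is the thickness-weighted harmonic mean.
Total thickness L = 2.07 + 5.79 + 4.11 = 11.97 m.
Σ(b_i/K_i) = 2.07/13.0 + 5.79/0.0699 + 4.11/0.00171 = 2487 d.
K_eq = L / Σ(b_i/K_i) = 11.97 / 2487 = 0.004814 m/day.
Q = K_eq · A · (Δh/L) = 0.004814 × 1650 × (6.67/11.97) = 4.426 m³/day.

4.43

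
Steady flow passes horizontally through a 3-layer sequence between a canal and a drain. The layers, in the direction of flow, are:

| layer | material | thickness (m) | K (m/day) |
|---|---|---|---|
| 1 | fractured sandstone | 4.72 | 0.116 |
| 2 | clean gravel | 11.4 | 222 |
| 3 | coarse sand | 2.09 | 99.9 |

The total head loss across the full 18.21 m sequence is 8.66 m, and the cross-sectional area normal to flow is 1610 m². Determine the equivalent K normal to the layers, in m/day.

Flow is perpendicular to layering, so the layers act in series and the equivalent K is the thickness-weighted harmonic mean.
Total thickness L = 4.72 + 11.4 + 2.09 = 18.21 m.
Σ(b_i/K_i) = 4.72/0.116 + 11.4/222 + 2.09/99.9 = 40.76 d.
K_eq = L / Σ(b_i/K_i) = 18.21 / 40.76 = 0.4467 m/day.

0.447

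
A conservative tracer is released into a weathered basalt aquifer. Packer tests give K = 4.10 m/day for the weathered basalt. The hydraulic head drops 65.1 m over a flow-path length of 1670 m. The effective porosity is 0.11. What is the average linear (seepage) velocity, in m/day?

Hydraulic gradient i = Δh / L = 65.1 / 1670 = 0.03898.
Darcy flux q = K · i = 4.100 × 0.03898 = 0.1598 m/day.
Seepage velocity v = q / n_e = 0.1598 / 0.11 = 1.453 m/day.

1.45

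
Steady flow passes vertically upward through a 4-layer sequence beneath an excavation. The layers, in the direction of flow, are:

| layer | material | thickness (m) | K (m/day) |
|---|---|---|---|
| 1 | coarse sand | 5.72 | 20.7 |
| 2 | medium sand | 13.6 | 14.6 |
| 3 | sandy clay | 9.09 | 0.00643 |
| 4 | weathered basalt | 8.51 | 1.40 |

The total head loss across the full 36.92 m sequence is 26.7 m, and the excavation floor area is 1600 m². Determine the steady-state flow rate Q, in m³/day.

30.1

Flow is perpendicular to layering, so the layers act in series and the equivalent K is the thickness-weighted harmonic mean.
Total thickness L = 5.72 + 13.6 + 9.09 + 8.51 = 36.92 m.
Σ(b_i/K_i) = 5.72/20.7 + 13.6/14.6 + 9.09/0.00643 + 8.51/1.40 = 1421 d.
K_eq = L / Σ(b_i/K_i) = 36.92 / 1421 = 0.02598 m/day.
Q = K_eq · A · (Δh/L) = 0.02598 × 1600 × (26.7/36.92) = 30.06 m³/day.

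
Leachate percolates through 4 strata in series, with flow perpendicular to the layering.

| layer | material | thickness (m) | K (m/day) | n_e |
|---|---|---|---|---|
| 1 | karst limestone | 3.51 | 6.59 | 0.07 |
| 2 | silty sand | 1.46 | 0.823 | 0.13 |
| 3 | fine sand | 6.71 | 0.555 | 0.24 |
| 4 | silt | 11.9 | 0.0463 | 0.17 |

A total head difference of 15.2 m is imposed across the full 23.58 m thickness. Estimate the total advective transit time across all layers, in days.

72.7

With flow normal to the layers, continuity requires the same specific discharge q through every layer.
Σ(b_i/K_i) = 3.51/6.59 + 1.46/0.823 + 6.71/0.555 + 11.9/0.0463 = 271.4 d.
q = Δh / Σ(b_i/K_i) = 15.2 / 271.4 = 0.05600 m/day.
In each layer the seepage velocity is v_i = q/n_i, so the layer transit time is t_i = b_i·n_i / q:
  layer 1 (karst limestone): t_1 = 3.51 × 0.07 / 0.05600 = 4.387 d
  layer 2 (silty sand): t_2 = 1.46 × 0.13 / 0.05600 = 3.389 d
  layer 3 (fine sand): t_3 = 6.71 × 0.24 / 0.05600 = 28.76 d
  layer 4 (silt): t_4 = 11.9 × 0.17 / 0.05600 = 36.12 d
Total t = Σ t_i = 72.66 days.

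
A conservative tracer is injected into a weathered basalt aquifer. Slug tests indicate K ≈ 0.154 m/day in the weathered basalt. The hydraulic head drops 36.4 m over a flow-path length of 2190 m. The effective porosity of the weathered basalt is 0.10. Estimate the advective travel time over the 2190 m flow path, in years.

Hydraulic gradient i = Δh / L = 36.4 / 2190 = 0.01662.
Darcy flux q = K · i = 0.1540 × 0.01662 = 0.002560 m/day.
Seepage velocity v = q / n_e = 0.002560 / 0.10 = 0.02560 m/day.
Travel time t = L / v = 2190 / 0.02560 = 85559 days = 234.2 years.

234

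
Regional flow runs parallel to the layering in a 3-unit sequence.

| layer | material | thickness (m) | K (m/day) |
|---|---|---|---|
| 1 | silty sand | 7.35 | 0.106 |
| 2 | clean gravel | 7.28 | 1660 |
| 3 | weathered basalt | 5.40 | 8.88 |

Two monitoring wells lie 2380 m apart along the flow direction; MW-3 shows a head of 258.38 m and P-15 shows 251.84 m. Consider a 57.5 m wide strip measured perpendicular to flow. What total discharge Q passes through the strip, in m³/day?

1920

Flow is parallel to layering, so each bed carries its own Darcy discharge and the transmissivities add.
Σ(K_i·b_i) = 0.106×7.35 + 1660×7.28 + 8.88×5.40 = 12134 m²/day.
Hydraulic gradient i = (258.38 − 251.84) / 2380 = 6.54 / 2380 = 0.002748.
Q = Σ(K_i·b_i) · W · i = 12134 × 57.5 × 0.002748 = 1917 m³/day.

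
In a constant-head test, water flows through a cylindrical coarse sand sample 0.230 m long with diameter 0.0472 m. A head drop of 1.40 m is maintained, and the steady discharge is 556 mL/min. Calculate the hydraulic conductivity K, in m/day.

Cross-sectional area A = π·(d/2)² = π × (0.0472/2)² = 0.001750 m².
Convert discharge: 556 mL/min = 9.267e-06 m³/s.
Darcy's law rearranged: K = Q·L / (A·Δh) = 9.267e-06 × 0.230 / (0.001750 × 1.40) = 0.0008701 m/s = 75.17 m/day.

75.2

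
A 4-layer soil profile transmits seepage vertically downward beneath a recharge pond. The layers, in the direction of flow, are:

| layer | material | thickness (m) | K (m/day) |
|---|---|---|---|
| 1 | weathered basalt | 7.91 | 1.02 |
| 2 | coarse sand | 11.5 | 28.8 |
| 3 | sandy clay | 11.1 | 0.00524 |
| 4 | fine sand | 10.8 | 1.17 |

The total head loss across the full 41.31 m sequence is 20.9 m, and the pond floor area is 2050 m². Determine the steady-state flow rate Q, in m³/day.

20.1

Flow is perpendicular to layering, so the layers act in series and the equivalent K is the thickness-weighted harmonic mean.
Total thickness L = 7.91 + 11.5 + 11.1 + 10.8 = 41.31 m.
Σ(b_i/K_i) = 7.91/1.02 + 11.5/28.8 + 11.1/0.00524 + 10.8/1.17 = 2136 d.
K_eq = L / Σ(b_i/K_i) = 41.31 / 2136 = 0.01934 m/day.
Q = K_eq · A · (Δh/L) = 0.01934 × 2050 × (20.9/41.31) = 20.06 m³/day.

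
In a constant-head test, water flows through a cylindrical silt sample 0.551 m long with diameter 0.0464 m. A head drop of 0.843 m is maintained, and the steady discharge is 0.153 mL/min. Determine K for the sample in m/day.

Cross-sectional area A = π·(d/2)² = π × (0.0464/2)² = 0.001691 m².
Convert discharge: 0.153 mL/min = 2.550e-09 m³/s.
Darcy's law rearranged: K = Q·L / (A·Δh) = 2.550e-09 × 0.551 / (0.001691 × 0.843) = 9.857e-07 m/s = 0.08516 m/day.

0.0852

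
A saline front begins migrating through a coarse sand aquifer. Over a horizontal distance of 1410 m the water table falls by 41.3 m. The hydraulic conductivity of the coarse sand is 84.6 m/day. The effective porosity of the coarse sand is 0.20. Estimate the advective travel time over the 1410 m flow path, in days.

114

Hydraulic gradient i = Δh / L = 41.3 / 1410 = 0.02929.
Darcy flux q = K · i = 84.60 × 0.02929 = 2.478 m/day.
Seepage velocity v = q / n_e = 2.478 / 0.20 = 12.39 m/day.
Travel time t = L / v = 1410 / 12.39 = 113.8 days.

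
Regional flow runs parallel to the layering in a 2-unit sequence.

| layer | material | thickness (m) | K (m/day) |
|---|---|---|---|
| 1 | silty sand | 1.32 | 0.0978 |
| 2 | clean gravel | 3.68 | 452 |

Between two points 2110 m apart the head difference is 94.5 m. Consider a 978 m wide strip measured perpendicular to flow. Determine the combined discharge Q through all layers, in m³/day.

Flow is parallel to layering, so each bed carries its own Darcy discharge and the transmissivities add.
Σ(K_i·b_i) = 0.0978×1.32 + 452×3.68 = 1663 m²/day.
Hydraulic gradient i = Δh / L = 94.5 / 2110 = 0.04479.
Q = Σ(K_i·b_i) · W · i = 1663 × 978 × 0.04479 = 72863 m³/day.

72900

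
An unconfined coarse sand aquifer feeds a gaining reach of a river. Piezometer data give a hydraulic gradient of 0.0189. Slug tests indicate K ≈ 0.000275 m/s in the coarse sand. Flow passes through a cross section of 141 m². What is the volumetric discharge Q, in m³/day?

Convert K: 0.000275 m/s × 86400 = 23.76 m/day.
Hydraulic gradient i = 0.0189.
Darcy's law: Q = K · A · i = 23.76 × 141.0 × 0.01890 = 63.32 m³/day.

63.3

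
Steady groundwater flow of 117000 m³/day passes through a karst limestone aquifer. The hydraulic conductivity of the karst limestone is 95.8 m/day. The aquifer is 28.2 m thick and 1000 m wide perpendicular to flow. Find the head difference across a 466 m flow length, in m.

Cross-sectional area A = 1000 × 28.2 = 28200 m².
From Q = K·A·i, i = Q / (K·A) = 117000 / (95.80 × 28200) = 0.04331.
Head loss Δh = i · L = 0.04331 × 466 = 20.18 m.

20.2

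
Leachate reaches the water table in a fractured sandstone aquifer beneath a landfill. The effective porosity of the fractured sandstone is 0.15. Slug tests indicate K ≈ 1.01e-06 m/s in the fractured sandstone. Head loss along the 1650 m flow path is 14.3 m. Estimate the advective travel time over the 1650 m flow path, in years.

896

Convert K: 1.01e-06 m/s × 86400 = 0.08726 m/day.
Hydraulic gradient i = Δh / L = 14.3 / 1650 = 0.008667.
Darcy flux q = K · i = 0.08726 × 0.008667 = 0.0007563 m/day.
Seepage velocity v = q / n_e = 0.0007563 / 0.15 = 0.005042 m/day.
Travel time t = L / v = 1650 / 0.005042 = 3.273e+05 days = 896.0 years.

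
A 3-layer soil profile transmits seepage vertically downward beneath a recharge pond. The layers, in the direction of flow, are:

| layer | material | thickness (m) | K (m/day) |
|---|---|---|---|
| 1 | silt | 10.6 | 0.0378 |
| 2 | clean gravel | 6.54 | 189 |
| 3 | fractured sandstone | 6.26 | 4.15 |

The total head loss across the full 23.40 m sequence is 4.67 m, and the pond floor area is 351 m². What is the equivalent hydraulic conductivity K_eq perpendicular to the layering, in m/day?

0.0830

Flow is perpendicular to layering, so the layers act in series and the equivalent K is the thickness-weighted harmonic mean.
Total thickness L = 10.6 + 6.54 + 6.26 = 23.40 m.
Σ(b_i/K_i) = 10.6/0.0378 + 6.54/189 + 6.26/4.15 = 282.0 d.
K_eq = L / Σ(b_i/K_i) = 23.40 / 282.0 = 0.08299 m/day.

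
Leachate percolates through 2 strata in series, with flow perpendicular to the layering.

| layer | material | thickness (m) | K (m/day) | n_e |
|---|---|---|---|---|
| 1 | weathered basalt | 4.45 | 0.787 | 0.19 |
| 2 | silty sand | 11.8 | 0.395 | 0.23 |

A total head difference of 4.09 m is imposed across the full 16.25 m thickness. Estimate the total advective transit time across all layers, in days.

30.9

With flow normal to the layers, continuity requires the same specific discharge q through every layer.
Σ(b_i/K_i) = 4.45/0.787 + 11.8/0.395 = 35.53 d.
q = Δh / Σ(b_i/K_i) = 4.09 / 35.53 = 0.1151 m/day.
In each layer the seepage velocity is v_i = q/n_i, so the layer transit time is t_i = b_i·n_i / q:
  layer 1 (weathered basalt): t_1 = 4.45 × 0.19 / 0.1151 = 7.344 d
  layer 2 (silty sand): t_2 = 11.8 × 0.23 / 0.1151 = 23.58 d
Total t = Σ t_i = 30.92 days.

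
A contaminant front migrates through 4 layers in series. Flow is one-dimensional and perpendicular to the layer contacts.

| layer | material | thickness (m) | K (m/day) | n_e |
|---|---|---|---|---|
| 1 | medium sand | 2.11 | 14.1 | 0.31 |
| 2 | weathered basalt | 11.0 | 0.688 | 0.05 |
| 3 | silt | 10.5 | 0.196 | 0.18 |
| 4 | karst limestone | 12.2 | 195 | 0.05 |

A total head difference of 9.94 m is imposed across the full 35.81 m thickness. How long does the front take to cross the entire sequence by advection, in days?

26.0

With flow normal to the layers, continuity requires the same specific discharge q through every layer.
Σ(b_i/K_i) = 2.11/14.1 + 11.0/0.688 + 10.5/0.196 + 12.2/195 = 69.77 d.
q = Δh / Σ(b_i/K_i) = 9.94 / 69.77 = 0.1425 m/day.
In each layer the seepage velocity is v_i = q/n_i, so the layer transit time is t_i = b_i·n_i / q:
  layer 1 (medium sand): t_1 = 2.11 × 0.31 / 0.1425 = 4.591 d
  layer 2 (weathered basalt): t_2 = 11.0 × 0.05 / 0.1425 = 3.861 d
  layer 3 (silt): t_3 = 10.5 × 0.18 / 0.1425 = 13.27 d
  layer 4 (karst limestone): t_4 = 12.2 × 0.05 / 0.1425 = 4.282 d
Total t = Σ t_i = 26.00 days.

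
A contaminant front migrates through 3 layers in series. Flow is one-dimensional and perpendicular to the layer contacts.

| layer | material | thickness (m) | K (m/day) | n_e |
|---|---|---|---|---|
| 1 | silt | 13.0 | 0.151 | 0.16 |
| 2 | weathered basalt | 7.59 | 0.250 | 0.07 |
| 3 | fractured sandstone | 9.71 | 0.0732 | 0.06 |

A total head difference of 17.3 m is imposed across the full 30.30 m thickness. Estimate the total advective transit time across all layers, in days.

With flow normal to the layers, continuity requires the same specific discharge q through every layer.
Σ(b_i/K_i) = 13.0/0.151 + 7.59/0.250 + 9.71/0.0732 = 249.1 d.
q = Δh / Σ(b_i/K_i) = 17.3 / 249.1 = 0.06945 m/day.
In each layer the seepage velocity is v_i = q/n_i, so the layer transit time is t_i = b_i·n_i / q:
  layer 1 (silt): t_1 = 13.0 × 0.16 / 0.06945 = 29.95 d
  layer 2 (weathered basalt): t_2 = 7.59 × 0.07 / 0.06945 = 7.650 d
  layer 3 (fractured sandstone): t_3 = 9.71 × 0.06 / 0.06945 = 8.389 d
Total t = Σ t_i = 45.99 days.

46.0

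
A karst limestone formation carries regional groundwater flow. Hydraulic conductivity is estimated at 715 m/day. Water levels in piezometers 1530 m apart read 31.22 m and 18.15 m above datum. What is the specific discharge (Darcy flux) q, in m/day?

Hydraulic gradient i = (31.22 − 18.15) / 1530 = 13.07 / 1530 = 0.008542.
Specific discharge q = K · i = 715.0 × 0.008542 = 6.108 m/day.

6.11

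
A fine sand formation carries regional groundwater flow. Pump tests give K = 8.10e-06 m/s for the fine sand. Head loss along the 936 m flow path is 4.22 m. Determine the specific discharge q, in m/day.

Convert K: 8.10e-06 m/s × 86400 = 0.6998 m/day.
Hydraulic gradient i = Δh / L = 4.22 / 936 = 0.004509.
Specific discharge q = K · i = 0.6998 × 0.004509 = 0.003155 m/day.

0.00316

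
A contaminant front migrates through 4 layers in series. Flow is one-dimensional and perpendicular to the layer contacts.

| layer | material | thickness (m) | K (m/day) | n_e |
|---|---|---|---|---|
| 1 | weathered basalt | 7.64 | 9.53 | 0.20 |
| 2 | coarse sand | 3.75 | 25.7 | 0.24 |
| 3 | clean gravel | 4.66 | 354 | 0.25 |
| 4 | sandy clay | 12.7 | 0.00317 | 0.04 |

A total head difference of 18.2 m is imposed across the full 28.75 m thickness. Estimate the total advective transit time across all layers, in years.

2.47

With flow normal to the layers, continuity requires the same specific discharge q through every layer.
Σ(b_i/K_i) = 7.64/9.53 + 3.75/25.7 + 4.66/354 + 12.7/0.00317 = 4007 d.
q = Δh / Σ(b_i/K_i) = 18.2 / 4007 = 0.004542 m/day.
In each layer the seepage velocity is v_i = q/n_i, so the layer transit time is t_i = b_i·n_i / q:
  layer 1 (weathered basalt): t_1 = 7.64 × 0.20 / 0.004542 = 336.4 d
  layer 2 (coarse sand): t_2 = 3.75 × 0.24 / 0.004542 = 198.2 d
  layer 3 (clean gravel): t_3 = 4.66 × 0.25 / 0.004542 = 256.5 d
  layer 4 (sandy clay): t_4 = 12.7 × 0.04 / 0.004542 = 111.9 d
Total t = Σ t_i = 903.0 days = 2.472 years.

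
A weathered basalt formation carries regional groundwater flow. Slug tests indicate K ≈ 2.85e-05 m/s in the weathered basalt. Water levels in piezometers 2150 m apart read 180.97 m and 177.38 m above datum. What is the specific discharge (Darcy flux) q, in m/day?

Convert K: 2.85e-05 m/s × 86400 = 2.462 m/day.
Hydraulic gradient i = (180.97 − 177.38) / 2150 = 3.59 / 2150 = 0.001670.
Specific discharge q = K · i = 2.462 × 0.001670 = 0.004112 m/day.

0.00411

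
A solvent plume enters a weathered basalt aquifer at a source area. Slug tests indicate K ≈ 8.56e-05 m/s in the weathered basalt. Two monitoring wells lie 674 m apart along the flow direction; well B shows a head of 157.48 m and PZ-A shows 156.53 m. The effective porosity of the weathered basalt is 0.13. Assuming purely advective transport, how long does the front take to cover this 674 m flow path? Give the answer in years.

Convert K: 8.56e-05 m/s × 86400 = 7.396 m/day.
Hydraulic gradient i = (157.48 − 156.53) / 674 = 0.95 / 674 = 0.001409.
Darcy flux q = K · i = 7.396 × 0.001409 = 0.01042 m/day.
Seepage velocity v = q / n_e = 0.01042 / 0.13 = 0.08019 m/day.
Travel time t = L / v = 674 / 0.08019 = 8405 days = 23.01 years.

23.0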